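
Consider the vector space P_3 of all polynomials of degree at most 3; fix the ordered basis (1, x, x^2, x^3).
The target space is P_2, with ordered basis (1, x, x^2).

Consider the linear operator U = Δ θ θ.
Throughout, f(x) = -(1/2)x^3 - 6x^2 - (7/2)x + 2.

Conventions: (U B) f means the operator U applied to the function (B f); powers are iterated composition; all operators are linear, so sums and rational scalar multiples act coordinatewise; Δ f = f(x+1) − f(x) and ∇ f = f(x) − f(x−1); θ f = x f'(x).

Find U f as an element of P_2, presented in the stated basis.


the result is g(x) = -(27/2)x^2 - (123/2)x - 32

θ f = -(3/2)x^3 - 12x^2 - (7/2)x
θ θ f = -(9/2)x^3 - 24x^2 - (7/2)x
Δ θ θ f = -(27/2)x^2 - (123/2)x - 32


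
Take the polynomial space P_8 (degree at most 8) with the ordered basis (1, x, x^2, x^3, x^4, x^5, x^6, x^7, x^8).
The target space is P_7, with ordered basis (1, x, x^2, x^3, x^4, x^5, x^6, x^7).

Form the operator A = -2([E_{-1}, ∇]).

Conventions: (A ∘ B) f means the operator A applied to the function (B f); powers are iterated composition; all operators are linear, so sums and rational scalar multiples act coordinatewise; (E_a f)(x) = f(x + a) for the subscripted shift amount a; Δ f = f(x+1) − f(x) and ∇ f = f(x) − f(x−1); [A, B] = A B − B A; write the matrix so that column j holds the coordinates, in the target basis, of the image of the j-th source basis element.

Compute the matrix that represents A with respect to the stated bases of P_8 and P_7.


image of 1: 0
image of x: 0
image of x^2: 0
image of x^3: 0
image of x^4: 0
image of x^5: 0
image of x^6: 0
image of x^7: 0
image of x^8: 0
each image's coordinates form column j of the matrix

the matrix is [[0, 0, 0, 0, 0, 0, 0, 0, 0]; [0, 0, 0, 0, 0, 0, 0, 0, 0]; [0, 0, 0, 0, 0, 0, 0, 0, 0]; [0, 0, 0, 0, 0, 0, 0, 0, 0]; [0, 0, 0, 0, 0, 0, 0, 0, 0]; [0, 0, 0, 0, 0, 0, 0, 0, 0]; [0, 0, 0, 0, 0, 0, 0, 0, 0]; [0, 0, 0, 0, 0, 0, 0, 0, 0]] (rows listed top to bottom)


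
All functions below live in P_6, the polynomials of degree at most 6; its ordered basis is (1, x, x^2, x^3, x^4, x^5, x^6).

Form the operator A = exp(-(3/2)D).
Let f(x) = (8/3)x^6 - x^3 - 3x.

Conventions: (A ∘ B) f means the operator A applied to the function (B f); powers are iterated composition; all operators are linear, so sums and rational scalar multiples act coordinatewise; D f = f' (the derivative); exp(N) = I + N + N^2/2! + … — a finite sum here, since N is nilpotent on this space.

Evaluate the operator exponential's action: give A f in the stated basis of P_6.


order-1 term: -24x^5 + (9/2)x^2 + 9/2
order-2 term: 90x^4 - (27/4)x
order-3 term: -180x^3 + 27/8
order-4 term: (405/2)x^2
order-5 term: -(243/2)x
order-6 term: 243/8
the series for exp(-(3/2)D) f terminates at order 6
exp(-(3/2)D) f = (8/3)x^6 - 24x^5 + 90x^4 - 181x^3 + 207x^2 - (525/4)x + 153/4

g(x) = (8/3)x^6 - 24x^5 + 90x^4 - 181x^3 + 207x^2 - (525/4)x + 153/4


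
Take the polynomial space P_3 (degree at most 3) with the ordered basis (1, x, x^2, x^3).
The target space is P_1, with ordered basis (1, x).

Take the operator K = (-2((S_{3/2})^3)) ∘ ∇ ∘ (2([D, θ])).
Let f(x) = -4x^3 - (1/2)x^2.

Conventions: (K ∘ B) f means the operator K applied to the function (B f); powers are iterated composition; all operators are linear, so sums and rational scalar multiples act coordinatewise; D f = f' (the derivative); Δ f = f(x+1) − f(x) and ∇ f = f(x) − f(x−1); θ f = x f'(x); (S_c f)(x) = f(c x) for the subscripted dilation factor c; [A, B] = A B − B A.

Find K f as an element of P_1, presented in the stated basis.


g(x) = 324x - 44

θ f = -12x^3 - x^2
D θ f = -36x^2 - 2x
D f = -12x^2 - x
θ D f = -24x^2 - x
[D, θ] f = -12x^2 - x
(2([D, θ])) f = -24x^2 - 2x
∇ (2([D, θ])) f = -48x + 22
S_{3/2} ∇ (2([D, θ])) f = -72x + 22
S_{3/2} S_{3/2} ∇ (2([D, θ])) f = -108x + 22
S_{3/2} S_{3/2} S_{3/2} ∇ (2([D, θ])) f = -162x + 22
(-2((S_{3/2})^3)) ∇ (2([D, θ])) f = 324x - 44


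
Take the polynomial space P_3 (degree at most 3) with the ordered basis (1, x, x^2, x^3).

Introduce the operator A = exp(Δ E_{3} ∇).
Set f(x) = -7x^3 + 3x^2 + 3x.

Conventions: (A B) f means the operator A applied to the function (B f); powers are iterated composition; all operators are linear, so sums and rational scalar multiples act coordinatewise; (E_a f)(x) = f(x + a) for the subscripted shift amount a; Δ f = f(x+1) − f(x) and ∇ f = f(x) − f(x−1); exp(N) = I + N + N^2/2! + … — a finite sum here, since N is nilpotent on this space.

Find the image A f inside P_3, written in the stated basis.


order-1 term: -42x - 120
the series for exp(Δ E_{3} ∇) f terminates at order 1
exp(Δ E_{3} ∇) f = -7x^3 + 3x^2 - 39x - 120

g(x) = -7x^3 + 3x^2 - 39x - 120


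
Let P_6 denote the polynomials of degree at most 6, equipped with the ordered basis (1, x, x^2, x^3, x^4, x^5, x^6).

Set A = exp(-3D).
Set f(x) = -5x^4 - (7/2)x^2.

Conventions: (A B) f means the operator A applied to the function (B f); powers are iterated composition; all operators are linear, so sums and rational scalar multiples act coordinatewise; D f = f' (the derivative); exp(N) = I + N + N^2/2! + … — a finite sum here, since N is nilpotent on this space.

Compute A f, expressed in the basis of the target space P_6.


g(x) = -5x^4 + 60x^3 - (547/2)x^2 + 561x - 873/2

order-1 term: 60x^3 + 21x
order-2 term: -270x^2 - 63/2
order-3 term: 540x
order-4 term: -405
the series for exp(-3D) f terminates at order 4
exp(-3D) f = -5x^4 + 60x^3 - (547/2)x^2 + 561x - 873/2


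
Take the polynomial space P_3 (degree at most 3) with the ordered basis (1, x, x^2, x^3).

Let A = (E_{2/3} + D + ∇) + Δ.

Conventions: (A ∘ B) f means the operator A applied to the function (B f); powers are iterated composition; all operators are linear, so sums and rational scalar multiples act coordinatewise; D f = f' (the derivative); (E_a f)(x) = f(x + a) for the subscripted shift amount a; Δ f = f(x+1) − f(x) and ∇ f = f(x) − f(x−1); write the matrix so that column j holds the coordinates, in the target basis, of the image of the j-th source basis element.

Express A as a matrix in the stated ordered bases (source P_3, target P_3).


image of 1: 1
image of x: x + 11/3
image of x^2: x^2 + (22/3)x + 4/9
image of x^3: x^3 + 11x^2 + (4/3)x + 62/27
each image's coordinates form column j of the matrix

the matrix is [[1, 11/3, 4/9, 62/27]; [0, 1, 22/3, 4/3]; [0, 0, 1, 11]; [0, 0, 0, 1]] (rows listed top to bottom)


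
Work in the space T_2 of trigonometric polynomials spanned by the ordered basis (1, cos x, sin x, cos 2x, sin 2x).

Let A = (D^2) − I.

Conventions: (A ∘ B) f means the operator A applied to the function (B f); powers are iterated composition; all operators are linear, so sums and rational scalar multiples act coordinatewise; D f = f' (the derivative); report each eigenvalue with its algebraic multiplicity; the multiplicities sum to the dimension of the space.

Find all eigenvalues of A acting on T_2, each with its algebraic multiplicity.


λ = -5 (multiplicity 2), λ = -2 (multiplicity 2), λ = -1 (multiplicity 1)

image of 1: -1
image of cos x: -2cos x
image of sin x: -2sin x
image of cos 2x: -5cos 2x
image of sin 2x: -5sin 2x
the matrix is diagonal; its diagonal is (-1, -2, -2, -5, -5)
for a triangular matrix the eigenvalues are the diagonal entries, with algebraic multiplicity their repetition count


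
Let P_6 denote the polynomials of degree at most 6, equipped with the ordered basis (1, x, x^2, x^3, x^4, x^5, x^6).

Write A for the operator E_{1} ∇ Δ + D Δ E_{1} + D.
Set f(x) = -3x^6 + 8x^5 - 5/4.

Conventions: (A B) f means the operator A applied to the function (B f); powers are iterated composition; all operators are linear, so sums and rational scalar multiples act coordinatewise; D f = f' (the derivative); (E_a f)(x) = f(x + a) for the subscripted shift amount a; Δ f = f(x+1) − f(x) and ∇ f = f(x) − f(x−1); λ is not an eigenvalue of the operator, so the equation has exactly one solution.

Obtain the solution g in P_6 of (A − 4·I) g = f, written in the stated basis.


write g with unknown coordinates in the stated basis and equate coefficients in (A − 4·I) g = f
solving from the highest basis element down gives g = (3/4)x^6 - (7/8)x^5 + (325/32)x^4 + (1845/32)x^3 + (24255/128)x^2 + (126015/256)x + 675071/1024
check: A g = (9/2)x^5 + (325/8)x^4 + (1845/8)x^3 + (24255/32)x^2 + (126015/64)x + 674751/256
so A g − 4·g = -3x^6 + 8x^5 - 5/4 = f ✓

the result is g(x) = (3/4)x^6 - (7/8)x^5 + (325/32)x^4 + (1845/32)x^3 + (24255/128)x^2 + (126015/256)x + 675071/1024


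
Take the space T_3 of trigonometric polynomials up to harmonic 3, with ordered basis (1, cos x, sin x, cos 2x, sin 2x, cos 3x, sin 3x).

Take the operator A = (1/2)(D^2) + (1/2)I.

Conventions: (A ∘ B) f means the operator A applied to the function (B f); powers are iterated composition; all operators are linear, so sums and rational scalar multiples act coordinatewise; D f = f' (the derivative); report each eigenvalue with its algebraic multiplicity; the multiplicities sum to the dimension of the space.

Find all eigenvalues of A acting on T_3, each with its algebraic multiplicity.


image of 1: 1/2
image of cos x: 0
image of sin x: 0
image of cos 2x: -(3/2)cos 2x
image of sin 2x: -(3/2)sin 2x
image of cos 3x: -4cos 3x
image of sin 3x: -4sin 3x
the matrix is diagonal; its diagonal is (1/2, 0, 0, -3/2, -3/2, -4, -4)
for a triangular matrix the eigenvalues are the diagonal entries, with algebraic multiplicity their repetition count

λ = -4 (multiplicity 2), λ = -3/2 (multiplicity 2), λ = 0 (multiplicity 2), λ = 1/2 (multiplicity 1)


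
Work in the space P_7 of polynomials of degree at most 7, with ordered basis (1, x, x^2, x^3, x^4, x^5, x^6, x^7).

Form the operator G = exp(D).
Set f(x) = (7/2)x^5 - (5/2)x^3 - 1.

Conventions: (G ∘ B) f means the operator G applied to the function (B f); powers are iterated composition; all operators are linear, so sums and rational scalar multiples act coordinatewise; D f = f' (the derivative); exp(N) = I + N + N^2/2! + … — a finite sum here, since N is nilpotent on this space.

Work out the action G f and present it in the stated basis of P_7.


order-1 term: (35/2)x^4 - (15/2)x^2
order-2 term: 35x^3 - (15/2)x
order-3 term: 35x^2 - 5/2
order-4 term: (35/2)x
order-5 term: 7/2
the series for exp(D) f terminates at order 5
exp(D) f = (7/2)x^5 + (35/2)x^4 + (65/2)x^3 + (55/2)x^2 + 10x

g(x) = (7/2)x^5 + (35/2)x^4 + (65/2)x^3 + (55/2)x^2 + 10x


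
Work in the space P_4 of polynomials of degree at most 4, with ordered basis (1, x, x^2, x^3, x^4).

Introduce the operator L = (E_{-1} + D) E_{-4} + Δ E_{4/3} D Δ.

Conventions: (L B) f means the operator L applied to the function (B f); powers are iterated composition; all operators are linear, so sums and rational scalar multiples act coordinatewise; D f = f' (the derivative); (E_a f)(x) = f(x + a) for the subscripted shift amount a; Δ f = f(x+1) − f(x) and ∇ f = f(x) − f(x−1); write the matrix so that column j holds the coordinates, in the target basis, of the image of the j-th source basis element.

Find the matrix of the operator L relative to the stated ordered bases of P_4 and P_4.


the matrix is [[1, -4, 17, -71, 425]; [0, 1, -8, 51, -284]; [0, 0, 1, -12, 102]; [0, 0, 0, 1, -16]; [0, 0, 0, 0, 1]] (rows listed top to bottom)

image of 1: 1
image of x: x - 4
image of x^2: x^2 - 8x + 17
image of x^3: x^3 - 12x^2 + 51x - 71
image of x^4: x^4 - 16x^3 + 102x^2 - 284x + 425
each image's coordinates form column j of the matrix


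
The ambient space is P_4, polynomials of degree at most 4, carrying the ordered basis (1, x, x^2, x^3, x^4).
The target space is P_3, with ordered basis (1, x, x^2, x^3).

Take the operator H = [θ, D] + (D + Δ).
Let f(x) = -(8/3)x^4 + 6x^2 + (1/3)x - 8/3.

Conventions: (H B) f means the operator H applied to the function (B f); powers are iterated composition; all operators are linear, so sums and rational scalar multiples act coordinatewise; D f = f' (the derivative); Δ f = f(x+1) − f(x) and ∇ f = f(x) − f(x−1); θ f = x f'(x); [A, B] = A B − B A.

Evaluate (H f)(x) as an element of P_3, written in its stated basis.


D f = -(32/3)x^3 + 12x + 1/3
θ D f = -32x^3 + 12x
θ f = -(32/3)x^4 + 12x^2 + (1/3)x
D θ f = -(128/3)x^3 + 24x + 1/3
[θ, D] f = (32/3)x^3 - 12x - 1/3
D f = -(32/3)x^3 + 12x + 1/3
Δ f = -(32/3)x^3 - 16x^2 + (4/3)x + 11/3
(D + Δ) f = -(64/3)x^3 - 16x^2 + (40/3)x + 4
([θ, D] + (D + Δ)) f = -(32/3)x^3 - 16x^2 + (4/3)x + 11/3

the result is g(x) = -(32/3)x^3 - 16x^2 + (4/3)x + 11/3


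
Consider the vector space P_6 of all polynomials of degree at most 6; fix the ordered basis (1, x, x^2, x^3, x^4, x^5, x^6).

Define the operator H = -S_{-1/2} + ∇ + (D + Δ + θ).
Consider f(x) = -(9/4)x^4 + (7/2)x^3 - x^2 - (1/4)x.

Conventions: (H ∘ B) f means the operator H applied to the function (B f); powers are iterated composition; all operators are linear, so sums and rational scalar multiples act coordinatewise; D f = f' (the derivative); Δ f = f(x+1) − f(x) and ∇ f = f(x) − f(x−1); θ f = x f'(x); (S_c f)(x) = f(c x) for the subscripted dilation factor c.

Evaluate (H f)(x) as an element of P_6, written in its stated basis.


g(x) = -(567/64)x^4 - (257/16)x^3 + (119/4)x^2 - (195/8)x + 25/4

S_{-1/2} f = -(9/64)x^4 - (7/16)x^3 - (1/4)x^2 + (1/8)x
(-S_{-1/2}) f = (9/64)x^4 + (7/16)x^3 + (1/4)x^2 - (1/8)x
∇ f = -9x^3 + 24x^2 - (43/2)x + 13/2
D f = -9x^3 + (21/2)x^2 - 2x - 1/4
Δ f = -9x^3 - 3x^2 - (1/2)x
θ f = -9x^4 + (21/2)x^3 - 2x^2 - (1/4)x
(D + Δ + θ) f = -9x^4 - (15/2)x^3 + (11/2)x^2 - (11/4)x - 1/4
(-S_{-1/2} + ∇ + (D + Δ + θ)) f = -(567/64)x^4 - (257/16)x^3 + (119/4)x^2 - (195/8)x + 25/4


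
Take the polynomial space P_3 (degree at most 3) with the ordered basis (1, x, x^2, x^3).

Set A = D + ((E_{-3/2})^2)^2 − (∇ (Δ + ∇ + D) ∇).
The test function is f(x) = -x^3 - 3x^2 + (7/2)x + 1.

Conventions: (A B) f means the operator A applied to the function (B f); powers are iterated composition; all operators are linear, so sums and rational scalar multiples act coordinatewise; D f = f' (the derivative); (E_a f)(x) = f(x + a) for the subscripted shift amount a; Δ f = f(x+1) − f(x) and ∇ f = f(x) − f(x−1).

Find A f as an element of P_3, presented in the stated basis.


the result is g(x) = -x^3 + 12x^2 - (149/2)x + 219/2

D f = -3x^2 - 6x + 7/2
E_{-3/2} f = -x^3 + (3/2)x^2 + (23/4)x - 61/8
E_{-3/2} E_{-3/2} f = -x^3 + 6x^2 - (11/2)x - 19/2
E_{-3/2} (E_{-3/2})^2 f = -x^3 + (21/2)x^2 - (121/4)x + 125/8
E_{-3/2} E_{-3/2} (E_{-3/2})^2 f = -x^3 + 15x^2 - (137/2)x + 88
∇ f = -3x^2 - 3x + 11/2
Δ ∇ f = -6x - 6
∇ ∇ f = -6x
D ∇ f = -6x - 3
(Δ + ∇ + D) ∇ f = -18x - 9
∇ (Δ + ∇ + D) ∇ f = -18
(-(∇ (Δ + ∇ + D) ∇)) f = 18
(D + ((E_{-3/2})^2)^2 − (∇ (Δ + ∇ + D) ∇)) f = -x^3 + 12x^2 - (149/2)x + 219/2


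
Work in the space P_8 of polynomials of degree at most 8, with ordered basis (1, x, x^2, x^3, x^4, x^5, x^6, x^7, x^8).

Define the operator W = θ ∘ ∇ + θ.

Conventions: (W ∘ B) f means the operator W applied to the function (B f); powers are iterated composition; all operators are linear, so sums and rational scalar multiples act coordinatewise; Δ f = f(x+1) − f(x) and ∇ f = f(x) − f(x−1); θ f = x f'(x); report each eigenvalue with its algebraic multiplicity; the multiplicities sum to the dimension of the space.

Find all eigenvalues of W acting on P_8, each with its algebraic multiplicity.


λ = 0 (multiplicity 1), λ = 1 (multiplicity 1), λ = 2 (multiplicity 1), λ = 3 (multiplicity 1), λ = 4 (multiplicity 1), λ = 5 (multiplicity 1), λ = 6 (multiplicity 1), λ = 7 (multiplicity 1), λ = 8 (multiplicity 1)

image of 1: 0
image of x: x
image of x^2: 2x^2 + 2x
image of x^3: 3x^3 + 6x^2 - 3x
image of x^4: 4x^4 + 12x^3 - 12x^2 + 4x
image of x^5: 5x^5 + 20x^4 - 30x^3 + 20x^2 - 5x
image of x^6: 6x^6 + 30x^5 - 60x^4 + 60x^3 - 30x^2 + 6x
image of x^7: 7x^7 + 42x^6 - 105x^5 + 140x^4 - 105x^3 + 42x^2 - 7x
image of x^8: 8x^8 + 56x^7 - 168x^6 + 280x^5 - 280x^4 + 168x^3 - 56x^2 + 8x
the matrix is upper triangular; its diagonal is (0, 1, 2, 3, 4, 5, 6, 7, 8)
for a triangular matrix the eigenvalues are the diagonal entries, with algebraic multiplicity their repetition count


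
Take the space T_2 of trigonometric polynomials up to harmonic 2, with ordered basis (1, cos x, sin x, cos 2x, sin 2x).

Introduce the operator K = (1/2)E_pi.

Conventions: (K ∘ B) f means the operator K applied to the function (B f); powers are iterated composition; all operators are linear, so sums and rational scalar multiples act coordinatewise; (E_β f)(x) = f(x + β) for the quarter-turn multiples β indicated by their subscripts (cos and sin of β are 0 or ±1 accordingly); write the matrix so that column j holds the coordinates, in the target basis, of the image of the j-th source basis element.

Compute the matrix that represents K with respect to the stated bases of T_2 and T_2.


image of 1: 1/2
image of cos x: -(1/2)cos x
image of sin x: -(1/2)sin x
image of cos 2x: (1/2)cos 2x
image of sin 2x: (1/2)sin 2x
each image's coordinates form column j of the matrix

the matrix is [[1/2, 0, 0, 0, 0]; [0, -1/2, 0, 0, 0]; [0, 0, -1/2, 0, 0]; [0, 0, 0, 1/2, 0]; [0, 0, 0, 0, 1/2]] (rows listed top to bottom)


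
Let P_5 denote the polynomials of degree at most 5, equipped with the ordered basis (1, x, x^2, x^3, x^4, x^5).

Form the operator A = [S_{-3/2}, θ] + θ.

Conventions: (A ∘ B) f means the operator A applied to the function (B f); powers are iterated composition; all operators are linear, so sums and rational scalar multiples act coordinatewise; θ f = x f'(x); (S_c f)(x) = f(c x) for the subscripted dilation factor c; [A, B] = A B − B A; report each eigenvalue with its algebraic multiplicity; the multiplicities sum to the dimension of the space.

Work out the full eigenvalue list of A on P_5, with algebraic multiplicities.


image of 1: 0
image of x: x
image of x^2: 2x^2
image of x^3: 3x^3
image of x^4: 4x^4
image of x^5: 5x^5
the matrix is upper triangular; its diagonal is (0, 1, 2, 3, 4, 5)
for a triangular matrix the eigenvalues are the diagonal entries, with algebraic multiplicity their repetition count

λ = 0 (multiplicity 1), λ = 1 (multiplicity 1), λ = 2 (multiplicity 1), λ = 3 (multiplicity 1), λ = 4 (multiplicity 1), λ = 5 (multiplicity 1)


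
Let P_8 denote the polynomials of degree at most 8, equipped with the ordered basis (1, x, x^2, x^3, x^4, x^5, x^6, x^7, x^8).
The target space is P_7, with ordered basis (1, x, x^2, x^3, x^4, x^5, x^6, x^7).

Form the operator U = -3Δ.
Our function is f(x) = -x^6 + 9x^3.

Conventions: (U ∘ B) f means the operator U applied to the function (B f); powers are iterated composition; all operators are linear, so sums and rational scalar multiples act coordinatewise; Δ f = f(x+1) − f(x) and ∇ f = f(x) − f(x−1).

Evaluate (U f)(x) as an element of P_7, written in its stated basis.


Δ f = -6x^5 - 15x^4 - 20x^3 + 12x^2 + 21x + 8
(-3Δ) f = 18x^5 + 45x^4 + 60x^3 - 36x^2 - 63x - 24

g(x) = 18x^5 + 45x^4 + 60x^3 - 36x^2 - 63x - 24


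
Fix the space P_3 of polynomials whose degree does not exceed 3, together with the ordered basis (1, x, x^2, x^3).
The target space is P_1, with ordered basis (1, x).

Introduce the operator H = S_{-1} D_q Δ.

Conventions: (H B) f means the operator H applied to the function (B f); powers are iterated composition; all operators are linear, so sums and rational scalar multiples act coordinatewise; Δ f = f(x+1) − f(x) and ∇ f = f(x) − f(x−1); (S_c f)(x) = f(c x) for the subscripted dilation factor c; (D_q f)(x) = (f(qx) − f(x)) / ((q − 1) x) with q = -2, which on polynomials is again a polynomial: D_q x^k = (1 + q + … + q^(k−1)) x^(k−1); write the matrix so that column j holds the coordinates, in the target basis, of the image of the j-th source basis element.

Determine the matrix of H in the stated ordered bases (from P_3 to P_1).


the matrix is [[0, 0, 2, 3]; [0, 0, 0, 3]] (rows listed top to bottom)

image of 1: 0
image of x: 0
image of x^2: 2
image of x^3: 3x + 3
each image's coordinates form column j of the matrix


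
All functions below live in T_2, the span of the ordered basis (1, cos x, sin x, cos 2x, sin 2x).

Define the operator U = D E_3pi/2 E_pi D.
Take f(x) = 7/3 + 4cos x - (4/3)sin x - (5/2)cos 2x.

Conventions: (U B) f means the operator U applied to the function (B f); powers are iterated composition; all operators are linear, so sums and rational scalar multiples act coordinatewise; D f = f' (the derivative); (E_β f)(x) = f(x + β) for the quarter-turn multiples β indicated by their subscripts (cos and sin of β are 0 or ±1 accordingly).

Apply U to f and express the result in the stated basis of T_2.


the image equals g(x) = (4/3)cos x + 4sin x - 10cos 2x

D f = -(4/3)cos x - 4sin x + 5sin 2x
E_pi D f = (4/3)cos x + 4sin x + 5sin 2x
E_3pi/2 E_pi D f = -4cos x + (4/3)sin x - 5sin 2x
D E_3pi/2 E_pi D f = (4/3)cos x + 4sin x - 10cos 2x


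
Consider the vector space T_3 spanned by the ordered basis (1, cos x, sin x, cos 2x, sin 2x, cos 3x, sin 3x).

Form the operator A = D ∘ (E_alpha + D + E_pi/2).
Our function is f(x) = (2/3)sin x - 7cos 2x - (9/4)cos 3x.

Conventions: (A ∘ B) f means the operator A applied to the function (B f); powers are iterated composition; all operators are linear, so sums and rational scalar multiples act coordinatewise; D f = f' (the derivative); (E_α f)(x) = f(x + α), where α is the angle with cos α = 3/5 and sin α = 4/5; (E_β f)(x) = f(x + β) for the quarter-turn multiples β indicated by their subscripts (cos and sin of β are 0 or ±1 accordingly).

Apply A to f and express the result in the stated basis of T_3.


the image equals g(x) = (2/5)cos x - (28/15)sin x + (1036/25)cos 2x - (448/25)sin 2x + (3969/250)cos 3x - (3159/500)sin 3x

E_alpha f = (8/15)cos x + (2/5)sin x + (49/25)cos 2x + (168/25)sin 2x + (1053/500)cos 3x + (99/125)sin 3x
D f = (2/3)cos x + 14sin 2x + (27/4)sin 3x
E_pi/2 f = (2/3)cos x + 7cos 2x - (9/4)sin 3x
(E_alpha + D + E_pi/2) f = (28/15)cos x + (2/5)sin x + (224/25)cos 2x + (518/25)sin 2x + (1053/500)cos 3x + (1323/250)sin 3x
D (E_alpha + D + E_pi/2) f = (2/5)cos x - (28/15)sin x + (1036/25)cos 2x - (448/25)sin 2x + (3969/250)cos 3x - (3159/500)sin 3x


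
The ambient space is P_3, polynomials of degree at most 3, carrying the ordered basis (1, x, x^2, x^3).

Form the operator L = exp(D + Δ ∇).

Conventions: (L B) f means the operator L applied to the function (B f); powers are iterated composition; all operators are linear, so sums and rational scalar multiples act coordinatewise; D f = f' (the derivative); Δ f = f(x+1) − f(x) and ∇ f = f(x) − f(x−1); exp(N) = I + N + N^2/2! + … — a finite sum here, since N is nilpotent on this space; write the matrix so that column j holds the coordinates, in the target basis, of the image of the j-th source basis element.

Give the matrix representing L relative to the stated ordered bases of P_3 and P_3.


image of 1: 1
image of x: x + 1
image of x^2: x^2 + 2x + 3
image of x^3: x^3 + 3x^2 + 9x + 7
each image's coordinates form column j of the matrix

the matrix is [[1, 1, 3, 7]; [0, 1, 2, 9]; [0, 0, 1, 3]; [0, 0, 0, 1]] (rows listed top to bottom)


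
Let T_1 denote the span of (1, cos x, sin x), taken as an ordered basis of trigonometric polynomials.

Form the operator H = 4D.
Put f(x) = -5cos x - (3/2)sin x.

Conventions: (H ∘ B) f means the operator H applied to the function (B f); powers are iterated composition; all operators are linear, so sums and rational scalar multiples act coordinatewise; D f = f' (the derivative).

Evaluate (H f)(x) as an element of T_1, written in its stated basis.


D f = -(3/2)cos x + 5sin x
(4D) f = -6cos x + 20sin x

g(x) = -6cos x + 20sin x


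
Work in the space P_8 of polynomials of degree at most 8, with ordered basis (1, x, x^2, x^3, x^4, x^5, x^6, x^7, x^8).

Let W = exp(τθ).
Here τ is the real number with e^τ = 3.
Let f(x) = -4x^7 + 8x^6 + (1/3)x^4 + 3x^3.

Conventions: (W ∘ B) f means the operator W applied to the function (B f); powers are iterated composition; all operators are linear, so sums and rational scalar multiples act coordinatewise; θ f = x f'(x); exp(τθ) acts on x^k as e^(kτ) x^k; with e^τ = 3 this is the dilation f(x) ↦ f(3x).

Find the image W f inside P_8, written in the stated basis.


exp(τθ) x^k = e^(kτ) x^k; with e^τ = 3 this sends x^k to 3^k x^k
x^3 ↦ 27 x^3
x^4 ↦ 81 x^4
x^6 ↦ 729 x^6
x^7 ↦ 2187 x^7
applying this coordinatewise to f: exp(τθ) f = -8748x^7 + 5832x^6 + 27x^4 + 81x^3

the image equals g(x) = -8748x^7 + 5832x^6 + 27x^4 + 81x^3


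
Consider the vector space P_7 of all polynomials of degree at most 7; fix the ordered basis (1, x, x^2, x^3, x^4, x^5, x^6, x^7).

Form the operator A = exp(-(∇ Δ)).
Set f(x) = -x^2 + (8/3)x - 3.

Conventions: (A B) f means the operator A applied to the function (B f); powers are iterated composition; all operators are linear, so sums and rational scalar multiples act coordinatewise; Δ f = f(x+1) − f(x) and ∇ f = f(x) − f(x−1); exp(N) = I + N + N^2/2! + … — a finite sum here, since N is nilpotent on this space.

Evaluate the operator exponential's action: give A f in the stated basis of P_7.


the image equals g(x) = -x^2 + (8/3)x - 1

order-1 term: 2
the series for exp(-(∇ Δ)) f terminates at order 1
exp(-(∇ Δ)) f = -x^2 + (8/3)x - 1


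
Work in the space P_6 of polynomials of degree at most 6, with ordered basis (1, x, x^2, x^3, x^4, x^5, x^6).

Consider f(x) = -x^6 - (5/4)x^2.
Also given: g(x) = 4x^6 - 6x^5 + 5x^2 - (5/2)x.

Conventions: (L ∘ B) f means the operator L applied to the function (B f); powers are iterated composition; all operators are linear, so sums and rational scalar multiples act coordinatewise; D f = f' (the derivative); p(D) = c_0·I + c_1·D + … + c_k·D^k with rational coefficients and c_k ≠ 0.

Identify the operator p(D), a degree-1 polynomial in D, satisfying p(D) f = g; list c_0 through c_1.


c_0 = -4, c_1 = 1

D^0 f = -x^6 - (5/4)x^2
D^1 f = -6x^5 - (5/2)x
matching coefficients of g against c_0 f + c_1 Df + … from the top degree down determines the c_i
solution: c_0 = -4, c_1 = 1


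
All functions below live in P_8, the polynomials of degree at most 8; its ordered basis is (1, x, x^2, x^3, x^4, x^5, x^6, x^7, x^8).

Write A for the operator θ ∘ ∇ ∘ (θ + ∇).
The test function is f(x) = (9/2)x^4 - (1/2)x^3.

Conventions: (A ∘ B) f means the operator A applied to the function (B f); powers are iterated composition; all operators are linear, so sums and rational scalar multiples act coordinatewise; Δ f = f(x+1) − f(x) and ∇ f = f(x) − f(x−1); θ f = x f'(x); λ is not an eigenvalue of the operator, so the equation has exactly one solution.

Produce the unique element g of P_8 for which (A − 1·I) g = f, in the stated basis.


the image equals g(x) = -(9/2)x^4 - (431/2)x^3 - 3771x^2 - (28803/2)x

write g with unknown coordinates in the stated basis and equate coefficients in (A − 1·I) g = f
solving from the highest basis element down gives g = -(9/2)x^4 - (431/2)x^3 - 3771x^2 - (28803/2)x
check: A g = -216x^3 - 3771x^2 - (28803/2)x
so A g − 1·g = (9/2)x^4 - (1/2)x^3 = f ✓


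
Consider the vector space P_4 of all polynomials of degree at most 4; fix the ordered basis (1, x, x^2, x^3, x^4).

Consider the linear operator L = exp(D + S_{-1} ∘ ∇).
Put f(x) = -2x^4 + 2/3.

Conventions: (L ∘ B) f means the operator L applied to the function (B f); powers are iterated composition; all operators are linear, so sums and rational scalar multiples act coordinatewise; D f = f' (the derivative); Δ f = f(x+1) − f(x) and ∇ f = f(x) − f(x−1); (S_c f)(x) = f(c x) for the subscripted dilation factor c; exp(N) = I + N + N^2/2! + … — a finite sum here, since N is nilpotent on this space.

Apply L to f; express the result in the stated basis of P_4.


the result is g(x) = -2x^4 + 12x^2 + 8x + 14/3

order-1 term: 12x^2 + 8x + 2
order-2 term: 2
the series for exp(D + S_{-1} ∘ ∇) f terminates at order 2
exp(D + S_{-1} ∘ ∇) f = -2x^4 + 12x^2 + 8x + 14/3


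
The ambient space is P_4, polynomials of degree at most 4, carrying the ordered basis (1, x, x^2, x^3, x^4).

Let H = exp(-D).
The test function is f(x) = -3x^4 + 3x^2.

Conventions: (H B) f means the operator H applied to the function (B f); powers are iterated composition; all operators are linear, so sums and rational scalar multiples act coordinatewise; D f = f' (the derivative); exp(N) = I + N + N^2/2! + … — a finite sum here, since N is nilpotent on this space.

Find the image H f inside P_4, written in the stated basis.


order-1 term: 12x^3 - 6x
order-2 term: -18x^2 + 3
order-3 term: 12x
order-4 term: -3
the series for exp(-D) f terminates at order 4
exp(-D) f = -3x^4 + 12x^3 - 15x^2 + 6x

the result is g(x) = -3x^4 + 12x^3 - 15x^2 + 6x


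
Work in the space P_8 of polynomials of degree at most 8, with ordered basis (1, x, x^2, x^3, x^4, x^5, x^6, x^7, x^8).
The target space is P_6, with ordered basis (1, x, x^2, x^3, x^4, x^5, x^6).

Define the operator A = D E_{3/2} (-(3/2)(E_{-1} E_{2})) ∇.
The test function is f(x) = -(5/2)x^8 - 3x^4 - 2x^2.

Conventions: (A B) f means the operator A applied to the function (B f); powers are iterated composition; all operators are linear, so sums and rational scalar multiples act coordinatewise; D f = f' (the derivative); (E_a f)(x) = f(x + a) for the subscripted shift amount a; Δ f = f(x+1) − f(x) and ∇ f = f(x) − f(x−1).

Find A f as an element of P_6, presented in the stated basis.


g(x) = 210x^6 + 2520x^5 + (25725/2)x^4 + 35700x^3 + (454347/8)x^2 + (98187/2)x + 576783/32

∇ f = -20x^7 + 70x^6 - 140x^5 + 175x^4 - 152x^3 + 88x^2 - 36x + 15/2
E_{2} ∇ f = -20x^7 - 210x^6 - 980x^5 - 2625x^4 - 4352x^3 - 4464x^2 - 2628x - 1377/2
E_{-1} E_{2} ∇ f = -20x^7 - 70x^6 - 140x^5 - 175x^4 - 152x^3 - 88x^2 - 36x - 15/2
(-(3/2)(E_{-1} E_{2})) ∇ f = 30x^7 + 105x^6 + 210x^5 + (525/2)x^4 + 228x^3 + 132x^2 + 54x + 45/4
E_{3/2} (-(3/2)(E_{-1} E_{2})) ∇ f = 30x^7 + 420x^6 + (5145/2)x^5 + 8925x^4 + (151449/8)x^3 + (98187/4)x^2 + (576783/32)x + 92655/16
D E_{3/2} (-(3/2)(E_{-1} E_{2})) ∇ f = 210x^6 + 2520x^5 + (25725/2)x^4 + 35700x^3 + (454347/8)x^2 + (98187/2)x + 576783/32


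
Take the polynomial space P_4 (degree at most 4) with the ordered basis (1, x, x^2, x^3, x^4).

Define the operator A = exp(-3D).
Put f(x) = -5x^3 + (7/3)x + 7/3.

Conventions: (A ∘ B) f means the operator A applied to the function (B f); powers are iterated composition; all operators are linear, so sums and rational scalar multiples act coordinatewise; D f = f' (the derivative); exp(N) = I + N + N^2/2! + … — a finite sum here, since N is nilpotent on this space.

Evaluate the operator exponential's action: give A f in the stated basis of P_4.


order-1 term: 45x^2 - 7
order-2 term: -135x
order-3 term: 135
the series for exp(-3D) f terminates at order 3
exp(-3D) f = -5x^3 + 45x^2 - (398/3)x + 391/3

the result is g(x) = -5x^3 + 45x^2 - (398/3)x + 391/3


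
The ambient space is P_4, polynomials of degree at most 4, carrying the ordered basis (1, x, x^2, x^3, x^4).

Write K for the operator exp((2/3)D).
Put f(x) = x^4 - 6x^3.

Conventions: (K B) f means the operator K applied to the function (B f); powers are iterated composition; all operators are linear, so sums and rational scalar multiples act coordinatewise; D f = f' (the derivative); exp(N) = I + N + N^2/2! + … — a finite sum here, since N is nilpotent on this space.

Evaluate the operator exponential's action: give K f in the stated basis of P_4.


order-1 term: (8/3)x^3 - 12x^2
order-2 term: (8/3)x^2 - 8x
order-3 term: (32/27)x - 16/9
order-4 term: 16/81
the series for exp((2/3)D) f terminates at order 4
exp((2/3)D) f = x^4 - (10/3)x^3 - (28/3)x^2 - (184/27)x - 128/81

the image equals g(x) = x^4 - (10/3)x^3 - (28/3)x^2 - (184/27)x - 128/81


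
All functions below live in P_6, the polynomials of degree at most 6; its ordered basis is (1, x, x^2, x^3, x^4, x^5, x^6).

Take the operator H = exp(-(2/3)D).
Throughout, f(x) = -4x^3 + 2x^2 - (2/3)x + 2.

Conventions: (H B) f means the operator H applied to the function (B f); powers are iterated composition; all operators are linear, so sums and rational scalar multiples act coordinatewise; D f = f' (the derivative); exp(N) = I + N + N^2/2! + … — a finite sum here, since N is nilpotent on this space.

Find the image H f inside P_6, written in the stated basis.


order-1 term: 8x^2 - (8/3)x + 4/9
order-2 term: -(16/3)x + 8/9
order-3 term: 32/27
the series for exp(-(2/3)D) f terminates at order 3
exp(-(2/3)D) f = -4x^3 + 10x^2 - (26/3)x + 122/27

g(x) = -4x^3 + 10x^2 - (26/3)x + 122/27


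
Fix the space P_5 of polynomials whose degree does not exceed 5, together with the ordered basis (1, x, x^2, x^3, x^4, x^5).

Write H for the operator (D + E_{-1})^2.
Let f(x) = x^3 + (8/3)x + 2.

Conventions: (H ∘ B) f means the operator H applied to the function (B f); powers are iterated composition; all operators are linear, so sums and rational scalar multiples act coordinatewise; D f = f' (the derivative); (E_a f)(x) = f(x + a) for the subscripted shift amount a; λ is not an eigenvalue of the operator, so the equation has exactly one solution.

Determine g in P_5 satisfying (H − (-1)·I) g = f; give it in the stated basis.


write g with unknown coordinates in the stated basis and equate coefficients in (H − (-1)·I) g = f
solving from the highest basis element down gives g = (1/2)x^3 - (1/6)x + 3/2
check: H g = (1/2)x^3 + (17/6)x + 1/2
so H g − (-1)·g = x^3 + (8/3)x + 2 = f ✓

the image equals g(x) = (1/2)x^3 - (1/6)x + 3/2


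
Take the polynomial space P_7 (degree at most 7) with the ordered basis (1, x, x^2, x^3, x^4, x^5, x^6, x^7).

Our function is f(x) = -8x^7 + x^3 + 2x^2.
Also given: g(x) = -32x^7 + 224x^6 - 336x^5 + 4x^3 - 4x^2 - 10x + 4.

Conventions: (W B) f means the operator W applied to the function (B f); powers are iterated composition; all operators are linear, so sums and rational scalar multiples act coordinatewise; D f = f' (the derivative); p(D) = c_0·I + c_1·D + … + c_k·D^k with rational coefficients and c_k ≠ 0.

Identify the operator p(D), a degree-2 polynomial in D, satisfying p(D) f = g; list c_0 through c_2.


D^0 f = -8x^7 + x^3 + 2x^2
D^1 f = -56x^6 + 3x^2 + 4x
D^2 f = -336x^5 + 6x + 4
matching coefficients of g against c_0 f + c_1 Df + … from the top degree down determines the c_i
solution: c_0 = 4, c_1 = -4, c_2 = 1

c_0 = 4, c_1 = -4, c_2 = 1


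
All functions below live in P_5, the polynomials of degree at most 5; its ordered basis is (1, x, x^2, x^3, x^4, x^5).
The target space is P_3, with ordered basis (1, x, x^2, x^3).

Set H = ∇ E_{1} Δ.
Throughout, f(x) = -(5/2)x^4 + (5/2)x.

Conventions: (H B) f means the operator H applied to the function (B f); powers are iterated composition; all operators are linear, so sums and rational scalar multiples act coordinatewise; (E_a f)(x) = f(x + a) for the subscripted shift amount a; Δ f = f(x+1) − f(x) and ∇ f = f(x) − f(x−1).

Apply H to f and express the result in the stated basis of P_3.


Δ f = -10x^3 - 15x^2 - 10x
E_{1} Δ f = -10x^3 - 45x^2 - 70x - 35
∇ E_{1} Δ f = -30x^2 - 60x - 35

the image equals g(x) = -30x^2 - 60x - 35


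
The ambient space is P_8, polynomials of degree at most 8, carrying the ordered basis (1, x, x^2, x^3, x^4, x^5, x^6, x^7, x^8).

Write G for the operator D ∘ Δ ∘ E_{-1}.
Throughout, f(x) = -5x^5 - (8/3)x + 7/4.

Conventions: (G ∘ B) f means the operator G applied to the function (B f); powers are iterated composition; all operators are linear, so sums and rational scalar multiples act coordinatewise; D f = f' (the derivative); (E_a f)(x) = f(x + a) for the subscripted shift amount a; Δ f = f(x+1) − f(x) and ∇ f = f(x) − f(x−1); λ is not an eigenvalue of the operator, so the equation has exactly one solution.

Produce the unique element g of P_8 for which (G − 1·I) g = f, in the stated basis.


g(x) = 5x^5 + 100x^3 - 150x^2 + (2108/3)x - 2507/4

write g with unknown coordinates in the stated basis and equate coefficients in (G − 1·I) g = f
solving from the highest basis element down gives g = 5x^5 + 100x^3 - 150x^2 + (2108/3)x - 2507/4
check: G g = 100x^3 - 150x^2 + 700x - 625
so G g − 1·g = -5x^5 - (8/3)x + 7/4 = f ✓


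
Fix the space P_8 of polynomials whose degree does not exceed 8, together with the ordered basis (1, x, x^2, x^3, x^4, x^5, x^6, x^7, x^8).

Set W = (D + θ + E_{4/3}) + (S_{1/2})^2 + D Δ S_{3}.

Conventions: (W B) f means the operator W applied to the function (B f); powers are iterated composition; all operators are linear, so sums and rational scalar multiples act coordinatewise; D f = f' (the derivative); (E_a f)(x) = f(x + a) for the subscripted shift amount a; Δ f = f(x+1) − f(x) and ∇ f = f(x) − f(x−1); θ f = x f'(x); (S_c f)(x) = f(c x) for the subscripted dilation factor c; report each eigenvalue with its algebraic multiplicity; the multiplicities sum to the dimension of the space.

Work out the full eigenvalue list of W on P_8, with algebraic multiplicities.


λ = 2 (multiplicity 1), λ = 9/4 (multiplicity 1), λ = 49/16 (multiplicity 1), λ = 257/64 (multiplicity 1), λ = 1281/256 (multiplicity 1), λ = 6145/1024 (multiplicity 1), λ = 28673/4096 (multiplicity 1), λ = 131073/16384 (multiplicity 1), λ = 589825/65536 (multiplicity 1)

image of 1: 2
image of x: (9/4)x + 7/3
image of x^2: (49/16)x^2 + (14/3)x + 178/9
image of x^3: (257/64)x^3 + 7x^2 + (502/3)x + 2251/27
image of x^4: (1281/256)x^4 + (28/3)x^3 + (2948/3)x^2 + (26500/27)x + 26500/81
image of x^5: (6145/1024)x^5 + (35/3)x^4 + (43900/9)x^3 + (197470/27)x^2 + (394940/81)x + 296269/243
image of x^6: (28673/4096)x^6 + 14x^5 + (65690/3)x^4 + (1182260/27)x^3 + (1182260/27)x^2 + (1773518/81)x + 3192742/729
image of x^7: (131073/16384)x^7 + (49/3)x^6 + (275674/3)x^5 + (6202385/27)x^4 + (24809540/81)x^3 + (18607603/81)x^2 + (66990238/729)x + 33497167/2187
image of x^8: (589825/65536)x^8 + (56/3)x^7 + (3307192/9)x^6 + (29764280/27)x^5 + (148821400/81)x^4 + (446467784/243)x^3 + (803653480/729)x^2 + (803669864/2187)x + 344439304/6561
the matrix is upper triangular; its diagonal is (2, 9/4, 49/16, 257/64, 1281/256, 6145/1024, 28673/4096, 131073/16384, 589825/65536)
for a triangular matrix the eigenvalues are the diagonal entries, with algebraic multiplicity their repetition count


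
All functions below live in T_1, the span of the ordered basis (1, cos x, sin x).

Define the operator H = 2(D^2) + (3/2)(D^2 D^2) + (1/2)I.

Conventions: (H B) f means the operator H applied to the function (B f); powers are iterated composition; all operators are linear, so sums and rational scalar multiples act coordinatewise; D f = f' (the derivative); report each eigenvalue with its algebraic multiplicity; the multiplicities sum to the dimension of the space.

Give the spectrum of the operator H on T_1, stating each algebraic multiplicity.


image of 1: 1/2
image of cos x: 0
image of sin x: 0
the matrix is diagonal; its diagonal is (1/2, 0, 0)
for a triangular matrix the eigenvalues are the diagonal entries, with algebraic multiplicity their repetition count

λ = 0 (multiplicity 2), λ = 1/2 (multiplicity 1)


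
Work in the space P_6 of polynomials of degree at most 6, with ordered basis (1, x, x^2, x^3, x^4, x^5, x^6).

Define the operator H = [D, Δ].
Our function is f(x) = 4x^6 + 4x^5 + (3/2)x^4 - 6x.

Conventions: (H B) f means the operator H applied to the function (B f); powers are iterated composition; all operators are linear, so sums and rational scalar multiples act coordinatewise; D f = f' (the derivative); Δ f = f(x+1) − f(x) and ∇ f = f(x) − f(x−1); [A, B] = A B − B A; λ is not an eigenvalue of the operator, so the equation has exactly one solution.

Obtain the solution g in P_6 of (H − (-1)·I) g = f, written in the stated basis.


the image equals g(x) = 4x^6 + 4x^5 + (3/2)x^4 - 6x

write g with unknown coordinates in the stated basis and equate coefficients in (H − (-1)·I) g = f
solving from the highest basis element down gives g = 4x^6 + 4x^5 + (3/2)x^4 - 6x
check: H g = 0
so H g − (-1)·g = 4x^6 + 4x^5 + (3/2)x^4 - 6x = f ✓
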